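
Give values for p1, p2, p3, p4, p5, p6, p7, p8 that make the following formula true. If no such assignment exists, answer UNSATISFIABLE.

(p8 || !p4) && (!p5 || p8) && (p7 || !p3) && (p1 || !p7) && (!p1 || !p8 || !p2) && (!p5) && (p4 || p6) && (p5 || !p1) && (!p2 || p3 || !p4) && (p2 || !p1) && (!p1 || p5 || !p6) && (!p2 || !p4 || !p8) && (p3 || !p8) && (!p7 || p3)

Unit clause (!p5) forces p5 = false.
Unit clause (!p1) forces p1 = false.
Unit clause (!p7) forces p7 = false.
Unit clause (!p3) forces p3 = false.
Unit clause (!p8) forces p8 = false.
Unit clause (!p4) forces p4 = false.
Unit clause (p6) forces p6 = true.
No clause remains; p2 is free.

p1=false,  p2=true,  p3=false,  p4=false,  p5=false,  p6=true,  p7=false,  p8=false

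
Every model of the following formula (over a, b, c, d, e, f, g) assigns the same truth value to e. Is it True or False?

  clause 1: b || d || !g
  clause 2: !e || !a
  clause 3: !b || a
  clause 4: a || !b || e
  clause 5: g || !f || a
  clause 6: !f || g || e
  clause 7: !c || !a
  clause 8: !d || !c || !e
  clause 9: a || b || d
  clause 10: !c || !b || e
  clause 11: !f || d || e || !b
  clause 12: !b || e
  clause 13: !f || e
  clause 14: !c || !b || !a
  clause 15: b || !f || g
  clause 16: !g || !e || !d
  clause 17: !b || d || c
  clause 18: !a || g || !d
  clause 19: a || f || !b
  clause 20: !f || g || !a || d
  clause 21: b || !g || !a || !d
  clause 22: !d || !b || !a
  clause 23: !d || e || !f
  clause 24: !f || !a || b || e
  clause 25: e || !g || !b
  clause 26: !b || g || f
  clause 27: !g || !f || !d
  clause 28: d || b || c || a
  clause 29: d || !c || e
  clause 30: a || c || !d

Suppose e = true.
From the singleton clause (!a), a = false.
From the singleton clause (!b), b = false.
From the singleton clause (d), d = true.
From the singleton clause (!c), c = false.
But (c) is also a unit clause — contradiction.
So every satisfying assignment has e = False.

False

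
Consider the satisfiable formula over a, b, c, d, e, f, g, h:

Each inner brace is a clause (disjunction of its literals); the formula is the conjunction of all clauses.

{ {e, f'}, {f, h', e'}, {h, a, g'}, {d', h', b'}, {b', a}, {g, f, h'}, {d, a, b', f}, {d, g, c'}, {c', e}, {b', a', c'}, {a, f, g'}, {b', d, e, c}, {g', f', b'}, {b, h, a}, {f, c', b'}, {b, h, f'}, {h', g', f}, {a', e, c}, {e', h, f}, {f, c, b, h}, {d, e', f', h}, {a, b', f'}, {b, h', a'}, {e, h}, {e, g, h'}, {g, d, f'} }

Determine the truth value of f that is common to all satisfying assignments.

Suppose f = 0.
Branch on h: set h = 0.
(e') alone gives e = 0.
But (e) is also a unit clause — contradiction.
Undo h and try h = 1.
(e') alone gives e = 0.
(g) alone gives g = 1.
But (g') is also a unit clause — contradiction.
Both values of h lead to a conflict.
So every satisfying assignment has f = True.

True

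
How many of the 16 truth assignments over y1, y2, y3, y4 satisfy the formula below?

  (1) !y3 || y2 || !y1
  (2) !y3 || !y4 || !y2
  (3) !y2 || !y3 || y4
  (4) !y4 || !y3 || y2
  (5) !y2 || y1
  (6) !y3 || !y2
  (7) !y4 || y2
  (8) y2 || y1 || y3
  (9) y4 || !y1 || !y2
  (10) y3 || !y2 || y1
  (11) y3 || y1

There are 2^4 = 16 truth assignments over (y1, y2, y3, y4).
Check each against the 11 clauses (columns in the order y1, y2, y3, y4):
  F F F F  ✗ fails (y2 || y1 || y3)
  F F F T  ✗ fails (!y4 || y2)
  F F T F  ✓ satisfies all
  F F T T  ✗ fails (!y4 || !y3 || y2)
  F T F F  ✗ fails (!y2 || y1)
  F T F T  ✗ fails (!y2 || y1)
  F T T F  ✗ fails (!y2 || !y3 || y4)
  F T T T  ✗ fails (!y3 || !y4 || !y2)
  T F F F  ✓ satisfies all
  T F F T  ✗ fails (!y4 || y2)
  T F T F  ✗ fails (!y3 || y2 || !y1)
  T F T T  ✗ fails (!y3 || y2 || !y1)
  T T F F  ✗ fails (y4 || !y1 || !y2)
  T T F T  ✓ satisfies all
  T T T F  ✗ fails (!y2 || !y3 || y4)
  T T T T  ✗ fails (!y3 || !y4 || !y2)
3 of the 16 rows are models.

3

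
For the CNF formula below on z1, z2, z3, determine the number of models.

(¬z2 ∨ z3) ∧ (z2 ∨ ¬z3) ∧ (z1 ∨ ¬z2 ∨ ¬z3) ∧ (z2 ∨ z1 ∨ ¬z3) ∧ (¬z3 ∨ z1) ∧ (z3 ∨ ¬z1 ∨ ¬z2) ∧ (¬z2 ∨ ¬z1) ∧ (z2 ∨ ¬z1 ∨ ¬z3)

There are 2^3 = 8 truth assignments over (z1, z2, z3).
Check each against the 8 clauses (columns in the order z1, z2, z3):
  F F F  ✓ satisfies all
  F F T  ✗ fails (z2 ∨ ¬z3)
  F T F  ✗ fails (¬z2 ∨ z3)
  F T T  ✗ fails (z1 ∨ ¬z2 ∨ ¬z3)
  T F F  ✓ satisfies all
  T F T  ✗ fails (z2 ∨ ¬z3)
  T T F  ✗ fails (¬z2 ∨ z3)
  T T T  ✗ fails (¬z2 ∨ ¬z1)
2 of the 8 rows are models.

2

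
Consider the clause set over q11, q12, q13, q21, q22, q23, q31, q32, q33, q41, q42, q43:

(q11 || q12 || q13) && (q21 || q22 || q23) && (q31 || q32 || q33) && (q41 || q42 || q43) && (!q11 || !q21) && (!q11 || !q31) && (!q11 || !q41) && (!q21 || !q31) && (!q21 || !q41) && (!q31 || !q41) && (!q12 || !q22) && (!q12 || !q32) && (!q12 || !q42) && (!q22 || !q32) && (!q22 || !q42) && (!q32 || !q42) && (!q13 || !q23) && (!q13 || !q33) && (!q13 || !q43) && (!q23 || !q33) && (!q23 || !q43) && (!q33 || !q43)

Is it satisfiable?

No

Try q11 = false.
Try q12 = true.
From the singleton clause (!q22), q22 = false.
From the singleton clause (!q32), q32 = false.
From the singleton clause (!q42), q42 = false.
Try q21 = true.
From the singleton clause (!q31), q31 = false.
From the singleton clause (q33), q33 = true.
From the singleton clause (!q41), q41 = false.
From the singleton clause (q43), q43 = true.
But (!q43) is also a unit clause — contradiction.
Backtrack on q21: now try q21 = false.
From the singleton clause (q23), q23 = true.
From the singleton clause (!q13), q13 = false.
From the singleton clause (!q33), q33 = false.
From the singleton clause (q31), q31 = true.
From the singleton clause (!q41), q41 = false.
From the singleton clause (q43), q43 = true.
But (!q43) is also a unit clause — contradiction.
Neither q21 = true nor q21 = false works.
Backtrack on q12: now try q12 = false.
From the singleton clause (q13), q13 = true.
From the singleton clause (!q23), q23 = false.
From the singleton clause (!q33), q33 = false.
From the singleton clause (!q43), q43 = false.
Try q21 = true.
From the singleton clause (!q31), q31 = false.
From the singleton clause (q32), q32 = true.
From the singleton clause (!q41), q41 = false.
From the singleton clause (q42), q42 = true.
But (!q42) is also a unit clause — contradiction.
Backtrack on q21: now try q21 = false.
From the singleton clause (q22), q22 = true.
From the singleton clause (!q32), q32 = false.
From the singleton clause (q31), q31 = true.
From the singleton clause (!q41), q41 = false.
From the singleton clause (q42), q42 = true.
But (!q42) is also a unit clause — contradiction.
Neither q21 = true nor q21 = false works.
Neither q12 = true nor q12 = false works.
Backtrack on q11: now try q11 = true.
From the singleton clause (!q21), q21 = false.
From the singleton clause (!q31), q31 = false.
From the singleton clause (!q41), q41 = false.
Try q22 = true.
From the singleton clause (!q12), q12 = false.
From the singleton clause (!q32), q32 = false.
From the singleton clause (q33), q33 = true.
From the singleton clause (!q42), q42 = false.
From the singleton clause (q43), q43 = true.
But (!q43) is also a unit clause — contradiction.
Backtrack on q22: now try q22 = false.
From the singleton clause (q23), q23 = true.
From the singleton clause (!q13), q13 = false.
From the singleton clause (!q33), q33 = false.
From the singleton clause (q32), q32 = true.
From the singleton clause (!q12), q12 = false.
From the singleton clause (!q42), q42 = false.
From the singleton clause (q43), q43 = true.
But (!q43) is also a unit clause — contradiction.
Neither q22 = true nor q22 = false works.
Neither q11 = true nor q11 = false works.
No assignment satisfies every clause.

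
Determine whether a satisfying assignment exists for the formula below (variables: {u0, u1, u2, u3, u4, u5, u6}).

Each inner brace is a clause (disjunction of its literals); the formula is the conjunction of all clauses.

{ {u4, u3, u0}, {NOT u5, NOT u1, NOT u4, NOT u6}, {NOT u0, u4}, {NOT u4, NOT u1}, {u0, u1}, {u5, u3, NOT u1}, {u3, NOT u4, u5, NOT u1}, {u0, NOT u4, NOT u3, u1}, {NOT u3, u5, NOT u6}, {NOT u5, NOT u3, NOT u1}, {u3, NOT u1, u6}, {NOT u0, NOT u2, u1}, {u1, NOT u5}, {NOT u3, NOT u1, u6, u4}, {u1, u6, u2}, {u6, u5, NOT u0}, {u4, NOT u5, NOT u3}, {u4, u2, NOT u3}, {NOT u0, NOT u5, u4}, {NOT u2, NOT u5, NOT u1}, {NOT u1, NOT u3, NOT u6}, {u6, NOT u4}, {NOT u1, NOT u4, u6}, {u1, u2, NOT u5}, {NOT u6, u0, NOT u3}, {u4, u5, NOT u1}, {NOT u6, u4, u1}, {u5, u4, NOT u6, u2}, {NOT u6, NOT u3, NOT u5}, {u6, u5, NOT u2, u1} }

Yes

Branch on u0: set u0 = true.
The clause (u4) is unit, so u4 = true.
The clause (NOT u1) is unit, so u1 = false.
The clause (NOT u2) is unit, so u2 = false.
The clause (NOT u5) is unit, so u5 = false.
The clause (u6) is unit, so u6 = true.
The clause (NOT u3) is unit, so u3 = false.
All clauses are satisfied.
A satisfying assignment: u0: true,  u1: false,  u2: false,  u3: false,  u4: true,  u5: false,  u6: true.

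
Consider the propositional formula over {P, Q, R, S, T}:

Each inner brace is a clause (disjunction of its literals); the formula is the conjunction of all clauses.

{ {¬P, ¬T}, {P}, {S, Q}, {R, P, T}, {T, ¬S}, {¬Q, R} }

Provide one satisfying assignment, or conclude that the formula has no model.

From the singleton clause (P), P = True.
From the singleton clause (¬T), T = False.
From the singleton clause (¬S), S = False.
From the singleton clause (Q), Q = True.
From the singleton clause (R), R = True.
Every clause now holds.

P: True, Q: True, R: True, S: False, T: False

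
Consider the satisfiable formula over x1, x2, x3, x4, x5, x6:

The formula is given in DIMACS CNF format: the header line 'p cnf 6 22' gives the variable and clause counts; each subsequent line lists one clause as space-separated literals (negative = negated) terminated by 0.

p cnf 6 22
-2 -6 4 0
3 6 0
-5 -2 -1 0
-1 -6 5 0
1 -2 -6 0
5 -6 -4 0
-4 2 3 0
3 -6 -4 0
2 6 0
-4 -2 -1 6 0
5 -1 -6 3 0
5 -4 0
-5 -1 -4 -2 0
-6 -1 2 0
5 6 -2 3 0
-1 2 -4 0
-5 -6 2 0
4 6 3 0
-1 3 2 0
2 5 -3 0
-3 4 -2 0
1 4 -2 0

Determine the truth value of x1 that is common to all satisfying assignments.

Suppose x1 = True.
Suppose x3 = True.
Suppose x5 = False.
(¬x6) alone gives x6 = False.
(x2) alone gives x2 = True.
(¬x4) alone gives x4 = False.
That conflicts with the unit clause (x4).
Undo x5 and try x5 = True.
(¬x2) alone gives x2 = False.
(x6) alone gives x6 = True.
That conflicts with the unit clause (¬x6).
Either choice for x5 ends in contradiction.
Undo x3 and try x3 = False.
(x6) alone gives x6 = True.
(x5) alone gives x5 = True.
(¬x2) alone gives x2 = False.
That conflicts with the unit clause (x2).
Either choice for x3 ends in contradiction.
So every satisfying assignment has x1 = False.

False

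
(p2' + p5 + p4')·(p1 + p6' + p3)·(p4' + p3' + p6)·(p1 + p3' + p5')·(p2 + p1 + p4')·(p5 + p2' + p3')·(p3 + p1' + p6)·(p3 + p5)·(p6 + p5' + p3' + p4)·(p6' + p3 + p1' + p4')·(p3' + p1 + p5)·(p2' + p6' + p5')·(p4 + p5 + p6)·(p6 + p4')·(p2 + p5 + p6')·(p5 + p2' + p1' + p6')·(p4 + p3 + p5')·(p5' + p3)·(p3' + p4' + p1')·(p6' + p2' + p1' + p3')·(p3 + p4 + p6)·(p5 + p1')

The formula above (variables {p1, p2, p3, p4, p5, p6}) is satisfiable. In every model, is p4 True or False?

Suppose p4 = 1.
The clause (p6) is unit, so p6 = 1.
Branch on p2: set p2 = 0.
The clause (p1) is unit, so p1 = 1.
The clause (p3) is unit, so p3 = 1.
That conflicts with the unit clause (p3').
So p2 must be the other value — set p2 = 1.
The clause (p5) is unit, so p5 = 1.
That conflicts with the unit clause (p5').
Both values of p2 lead to a conflict.
So every satisfying assignment has p4 = False.

False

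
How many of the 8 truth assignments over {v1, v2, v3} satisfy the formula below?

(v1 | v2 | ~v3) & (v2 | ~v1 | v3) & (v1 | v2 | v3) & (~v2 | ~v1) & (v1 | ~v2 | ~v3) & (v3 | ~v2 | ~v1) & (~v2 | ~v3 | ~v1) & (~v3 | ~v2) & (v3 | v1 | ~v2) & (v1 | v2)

1

There are 2^3 = 8 truth assignments over (v1, v2, v3).
Check each against the 10 clauses (columns in the order v1, v2, v3):
  F F F  ✗ fails (v1 | v2 | v3)
  F F T  ✗ fails (v1 | v2 | ~v3)
  F T F  ✗ fails (v3 | v1 | ~v2)
  F T T  ✗ fails (v1 | ~v2 | ~v3)
  T F F  ✗ fails (v2 | ~v1 | v3)
  T F T  ✓ satisfies all
  T T F  ✗ fails (~v2 | ~v1)
  T T T  ✗ fails (~v2 | ~v1)
1 of the 8 rows is a model.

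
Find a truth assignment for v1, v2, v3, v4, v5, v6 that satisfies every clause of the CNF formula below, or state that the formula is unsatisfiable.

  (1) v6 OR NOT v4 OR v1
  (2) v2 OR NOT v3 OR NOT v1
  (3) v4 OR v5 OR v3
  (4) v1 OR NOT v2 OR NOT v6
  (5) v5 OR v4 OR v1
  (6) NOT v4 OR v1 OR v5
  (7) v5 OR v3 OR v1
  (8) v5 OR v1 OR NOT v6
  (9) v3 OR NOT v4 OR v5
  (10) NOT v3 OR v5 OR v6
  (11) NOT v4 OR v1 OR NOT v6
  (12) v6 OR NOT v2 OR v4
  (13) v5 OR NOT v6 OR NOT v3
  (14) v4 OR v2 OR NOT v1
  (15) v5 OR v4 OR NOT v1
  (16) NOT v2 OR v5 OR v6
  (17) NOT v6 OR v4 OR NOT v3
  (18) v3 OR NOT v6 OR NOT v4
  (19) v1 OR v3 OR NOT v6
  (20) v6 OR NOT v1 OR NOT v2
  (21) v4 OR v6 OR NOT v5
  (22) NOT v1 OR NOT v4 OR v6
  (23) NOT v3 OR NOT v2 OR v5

Suppose v6 = true.
Suppose v1 = true.
Suppose v2 = true.
Suppose v5 = true.
Suppose v4 = true.
The clause (v3) is unit, so v3 = true.
This assignment satisfies each clause.

v1: true; v2: true; v3: true; v4: true; v5: true; v6: true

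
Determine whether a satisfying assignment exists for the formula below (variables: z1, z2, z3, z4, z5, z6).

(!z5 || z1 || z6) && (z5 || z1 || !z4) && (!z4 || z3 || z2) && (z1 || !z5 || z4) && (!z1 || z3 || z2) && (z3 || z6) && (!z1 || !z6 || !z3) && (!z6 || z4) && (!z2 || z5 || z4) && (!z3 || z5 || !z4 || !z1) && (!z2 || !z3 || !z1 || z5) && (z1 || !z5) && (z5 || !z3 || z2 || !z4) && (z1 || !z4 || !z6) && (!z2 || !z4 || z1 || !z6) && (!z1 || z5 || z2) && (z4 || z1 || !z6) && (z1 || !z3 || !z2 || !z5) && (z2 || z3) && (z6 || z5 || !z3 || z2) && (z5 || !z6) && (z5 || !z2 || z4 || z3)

Yes, satisfiable

Case z3 = true:
Case z1 = true:
Unit clause (!z6) forces z6 = false.
Case z5 = true:
No clause remains; z2, z4 are free.
A satisfying assignment: z1 ↦ true,  z2 ↦ false,  z3 ↦ true,  z4 ↦ true,  z5 ↦ true,  z6 ↦ false.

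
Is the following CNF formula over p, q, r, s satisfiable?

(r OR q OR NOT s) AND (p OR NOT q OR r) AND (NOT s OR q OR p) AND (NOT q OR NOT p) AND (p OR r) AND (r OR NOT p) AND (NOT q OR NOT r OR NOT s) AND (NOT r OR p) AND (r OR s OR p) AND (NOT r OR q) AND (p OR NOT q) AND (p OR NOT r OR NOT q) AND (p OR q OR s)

Try q = false.
Unit clause (NOT r) forces r = false.
Unit clause (NOT s) forces s = false.
Unit clause (p) forces p = true.
That conflicts with the unit clause (NOT p).
Backtrack on q: now try q = true.
Unit clause (NOT p) forces p = false.
That conflicts with the unit clause (p).
Both values of q lead to a conflict.
No assignment satisfies every clause.

Unsatisfiable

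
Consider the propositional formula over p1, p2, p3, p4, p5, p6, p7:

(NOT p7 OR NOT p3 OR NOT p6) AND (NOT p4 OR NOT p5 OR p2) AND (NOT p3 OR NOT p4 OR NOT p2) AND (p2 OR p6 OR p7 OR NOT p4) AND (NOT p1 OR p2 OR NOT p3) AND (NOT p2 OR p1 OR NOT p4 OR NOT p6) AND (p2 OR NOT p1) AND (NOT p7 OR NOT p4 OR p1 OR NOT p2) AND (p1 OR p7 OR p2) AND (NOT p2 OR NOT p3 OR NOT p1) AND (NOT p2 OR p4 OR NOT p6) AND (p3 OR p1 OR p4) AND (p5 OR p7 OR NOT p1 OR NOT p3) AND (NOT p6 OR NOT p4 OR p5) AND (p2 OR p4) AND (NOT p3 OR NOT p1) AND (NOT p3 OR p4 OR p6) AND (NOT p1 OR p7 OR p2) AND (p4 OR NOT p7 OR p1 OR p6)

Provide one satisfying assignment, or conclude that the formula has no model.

Branch on p2: set p2 = true.
Branch on p3: set p3 = false.
Branch on p4: set p4 = true.
Branch on p1: set p1 = true.
Branch on p6: set p6 = true.
(p5) alone gives p5 = true.
Every clause is now satisfied; p7 is unconstrained.

p1=true; p2=true; p3=false; p4=true; p5=true; p6=true; p7=false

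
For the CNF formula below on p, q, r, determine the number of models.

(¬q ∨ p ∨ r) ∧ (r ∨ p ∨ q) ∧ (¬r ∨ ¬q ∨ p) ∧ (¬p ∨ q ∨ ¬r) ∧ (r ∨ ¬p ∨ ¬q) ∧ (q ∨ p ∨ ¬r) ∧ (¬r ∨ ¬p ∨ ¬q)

There are 2^3 = 8 truth assignments over (p, q, r).
Split on p. With p = True, the clauses containing p are satisfied and ¬p drops from the rest; 1 of the 2^2 = 4 assignments to the other variables satisfy what remains.
With p = False, by the same count on the reduced clause set, 0 assignments work.
(One model: p=T, q=F, r=F.)
Total: 1 + 0 = 1.

1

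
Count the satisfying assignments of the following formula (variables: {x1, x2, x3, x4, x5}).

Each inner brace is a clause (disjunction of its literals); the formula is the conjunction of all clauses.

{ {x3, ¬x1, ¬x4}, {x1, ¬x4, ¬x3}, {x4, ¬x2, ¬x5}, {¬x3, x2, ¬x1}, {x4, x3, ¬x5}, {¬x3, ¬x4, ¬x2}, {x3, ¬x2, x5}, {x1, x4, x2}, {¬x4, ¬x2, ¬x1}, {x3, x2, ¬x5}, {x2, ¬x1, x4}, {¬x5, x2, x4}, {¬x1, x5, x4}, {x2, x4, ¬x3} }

3

There are 2^5 = 32 truth assignments over (x1, x2, x3, x4, x5).
Split on x3. With x3 = True, the clauses containing x3 are satisfied and ¬x3 drops from the rest; 1 of the 2^4 = 16 assignments to the other variables satisfy what remains.
With x3 = False, by the same count on the reduced clause set, 2 assignments work.
(One model: x1=F, x2=F, x3=F, x4=T, x5=F.)
Total: 1 + 2 = 3.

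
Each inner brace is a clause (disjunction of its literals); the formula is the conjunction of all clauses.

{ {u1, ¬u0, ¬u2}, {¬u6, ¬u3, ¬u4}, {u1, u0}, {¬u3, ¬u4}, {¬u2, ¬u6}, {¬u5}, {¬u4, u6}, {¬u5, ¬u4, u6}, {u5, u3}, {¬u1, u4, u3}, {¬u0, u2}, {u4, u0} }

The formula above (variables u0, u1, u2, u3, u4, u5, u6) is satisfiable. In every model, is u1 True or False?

Suppose u1 = False.
The clause (u0) is unit, so u0 = True.
The clause (¬u2) is unit, so u2 = False.
Now (u2) is unsatisfied and unit — conflict.
So every satisfying assignment has u1 = True.

True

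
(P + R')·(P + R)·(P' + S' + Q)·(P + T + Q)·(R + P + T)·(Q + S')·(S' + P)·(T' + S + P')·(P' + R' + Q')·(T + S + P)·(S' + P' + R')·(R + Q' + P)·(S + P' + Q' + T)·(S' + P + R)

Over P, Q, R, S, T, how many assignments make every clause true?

4

There are 2^5 = 32 truth assignments over (P, Q, R, S, T).
Split on T. With T = 1, the clauses containing T are satisfied and T' drops from the rest; 1 of the 2^4 = 16 assignments to the other variables satisfy what remains.
With T = 0, by the same count on the reduced clause set, 3 assignments work.
(One model: P=T, Q=F, R=F, S=F, T=F.)
Total: 1 + 3 = 4.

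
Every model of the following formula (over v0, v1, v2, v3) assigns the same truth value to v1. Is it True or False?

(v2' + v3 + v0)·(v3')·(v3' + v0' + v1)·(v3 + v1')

Suppose v1 = 1.
Unit clause (v3') forces v3 = 0.
Now (v3) is unsatisfied and unit — conflict.
So every satisfying assignment has v1 = False.

False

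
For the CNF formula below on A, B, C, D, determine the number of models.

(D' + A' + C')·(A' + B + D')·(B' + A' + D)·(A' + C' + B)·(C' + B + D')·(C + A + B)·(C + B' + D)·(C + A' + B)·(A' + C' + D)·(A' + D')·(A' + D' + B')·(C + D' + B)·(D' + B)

4

There are 2^4 = 16 truth assignments over (A, B, C, D).
Check each against the 13 clauses (columns in the order A, B, C, D):
  F F F F  ✗ fails (C + A + B)
  F F F T  ✗ fails (C + A + B)
  F F T F  ✓ satisfies all
  F F T T  ✗ fails (C' + B + D')
  F T F F  ✗ fails (C + B' + D)
  F T F T  ✓ satisfies all
  F T T F  ✓ satisfies all
  F T T T  ✓ satisfies all
  T F F F  ✗ fails (C + A' + B)
  T F F T  ✗ fails (A' + B + D')
  T F T F  ✗ fails (A' + C' + B)
  T F T T  ✗ fails (D' + A' + C')
  T T F F  ✗ fails (B' + A' + D)
  T T F T  ✗ fails (A' + D')
  T T T F  ✗ fails (B' + A' + D)
  T T T T  ✗ fails (D' + A' + C')
4 of the 16 rows are models.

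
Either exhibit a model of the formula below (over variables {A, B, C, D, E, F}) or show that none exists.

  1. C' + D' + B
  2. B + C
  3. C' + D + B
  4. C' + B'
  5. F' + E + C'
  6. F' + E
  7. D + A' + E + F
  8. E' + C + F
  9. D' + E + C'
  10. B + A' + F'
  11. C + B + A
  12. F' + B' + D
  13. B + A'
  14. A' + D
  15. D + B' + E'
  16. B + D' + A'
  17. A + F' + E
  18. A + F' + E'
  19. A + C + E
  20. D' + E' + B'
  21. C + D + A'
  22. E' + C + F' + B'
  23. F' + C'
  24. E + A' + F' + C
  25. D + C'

Suppose B = 1.
(C') alone gives C = 0.
Suppose F = 0.
(E') alone gives E = 0.
(A) alone gives A = 1.
(D) alone gives D = 1.
Every clause now holds.

A: 1, B: 1, C: 0, D: 1, E: 0, F: 0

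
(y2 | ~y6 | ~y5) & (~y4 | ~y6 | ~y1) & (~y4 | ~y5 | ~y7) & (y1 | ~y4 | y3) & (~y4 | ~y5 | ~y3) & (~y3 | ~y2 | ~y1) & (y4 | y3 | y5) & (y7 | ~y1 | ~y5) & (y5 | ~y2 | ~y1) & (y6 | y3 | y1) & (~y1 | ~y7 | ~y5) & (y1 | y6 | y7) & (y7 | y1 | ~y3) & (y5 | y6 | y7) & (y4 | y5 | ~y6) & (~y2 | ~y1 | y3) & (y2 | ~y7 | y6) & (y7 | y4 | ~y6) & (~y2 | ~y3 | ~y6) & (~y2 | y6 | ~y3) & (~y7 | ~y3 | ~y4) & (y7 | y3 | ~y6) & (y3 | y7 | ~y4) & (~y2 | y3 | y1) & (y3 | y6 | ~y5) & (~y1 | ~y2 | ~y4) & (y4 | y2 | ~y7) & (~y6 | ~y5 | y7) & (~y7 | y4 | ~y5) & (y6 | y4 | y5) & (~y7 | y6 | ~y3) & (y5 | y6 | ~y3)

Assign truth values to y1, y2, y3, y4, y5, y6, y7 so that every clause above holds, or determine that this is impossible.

Try y2 = 1.
Try y3 = 0.
(~y1) alone gives y1 = 0.
But (y1) is also a unit clause — contradiction.
Backtrack on y3: now try y3 = 1.
(~y1) alone gives y1 = 0.
(y7) alone gives y7 = 1.
(~y6) alone gives y6 = 0.
But (y6) is also a unit clause — contradiction.
Either choice for y3 ends in contradiction.
Backtrack on y2: now try y2 = 0.
Try y6 = 0.
(~y7) alone gives y7 = 0.
(y1) alone gives y1 = 1.
(~y5) alone gives y5 = 0.
But (y5) is also a unit clause — contradiction.
Backtrack on y6: now try y6 = 1.
(~y5) alone gives y5 = 0.
(y4) alone gives y4 = 1.
(~y1) alone gives y1 = 0.
(y3) alone gives y3 = 1.
(y7) alone gives y7 = 1.
But (~y7) is also a unit clause — contradiction.
Either choice for y6 ends in contradiction.
Either choice for y2 ends in contradiction.

UNSATISFIABLE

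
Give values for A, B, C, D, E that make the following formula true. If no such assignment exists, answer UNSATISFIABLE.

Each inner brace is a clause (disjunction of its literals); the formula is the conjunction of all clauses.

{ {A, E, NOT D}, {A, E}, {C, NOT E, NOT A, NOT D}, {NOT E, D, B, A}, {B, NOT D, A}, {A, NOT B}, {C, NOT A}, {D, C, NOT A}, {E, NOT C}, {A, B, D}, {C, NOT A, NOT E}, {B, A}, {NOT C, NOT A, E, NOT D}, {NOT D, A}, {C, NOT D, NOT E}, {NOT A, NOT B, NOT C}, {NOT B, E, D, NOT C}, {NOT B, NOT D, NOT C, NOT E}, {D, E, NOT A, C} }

Try A = true.
Unit clause (C) forces C = true.
Unit clause (E) forces E = true.
Unit clause (NOT B) forces B = false.
No clause remains; D is free.

A: true; B: false; C: true; D: false; E: true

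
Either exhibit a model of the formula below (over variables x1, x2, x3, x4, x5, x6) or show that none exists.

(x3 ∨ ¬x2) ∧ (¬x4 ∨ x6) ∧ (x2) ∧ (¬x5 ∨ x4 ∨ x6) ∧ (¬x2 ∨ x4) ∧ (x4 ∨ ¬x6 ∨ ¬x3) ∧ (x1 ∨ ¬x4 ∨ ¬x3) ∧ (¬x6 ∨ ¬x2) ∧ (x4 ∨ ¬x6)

Unit clause (x2) forces x2 = True.
Unit clause (x3) forces x3 = True.
Unit clause (x4) forces x4 = True.
Unit clause (x6) forces x6 = True.
That conflicts with the unit clause (¬x6).

UNSATISFIABLE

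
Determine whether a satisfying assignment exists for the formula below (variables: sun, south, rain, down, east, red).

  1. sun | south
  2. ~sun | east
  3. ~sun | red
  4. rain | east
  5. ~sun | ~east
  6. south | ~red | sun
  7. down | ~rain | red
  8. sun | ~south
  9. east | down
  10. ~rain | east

Unsatisfiable

Suppose sun = 1.
From the singleton clause (east), east = 1.
Now (~east) is unsatisfied and unit — conflict.
Undo sun and try sun = 0.
From the singleton clause (south), south = 1.
Now (~south) is unsatisfied and unit — conflict.
Either choice for sun ends in contradiction.
No assignment satisfies every clause.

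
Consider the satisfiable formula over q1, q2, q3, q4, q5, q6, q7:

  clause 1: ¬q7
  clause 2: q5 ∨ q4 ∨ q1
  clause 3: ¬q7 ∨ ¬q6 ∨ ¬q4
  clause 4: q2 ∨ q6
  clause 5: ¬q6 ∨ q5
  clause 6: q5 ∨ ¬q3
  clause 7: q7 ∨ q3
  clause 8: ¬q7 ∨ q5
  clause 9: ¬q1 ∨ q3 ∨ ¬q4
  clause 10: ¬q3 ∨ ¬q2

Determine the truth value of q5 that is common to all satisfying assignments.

True

Suppose q5 = False.
From the singleton clause (¬q7), q7 = False.
From the singleton clause (¬q6), q6 = False.
From the singleton clause (q2), q2 = True.
From the singleton clause (¬q3), q3 = False.
That conflicts with the unit clause (q3).
So every satisfying assignment has q5 = True.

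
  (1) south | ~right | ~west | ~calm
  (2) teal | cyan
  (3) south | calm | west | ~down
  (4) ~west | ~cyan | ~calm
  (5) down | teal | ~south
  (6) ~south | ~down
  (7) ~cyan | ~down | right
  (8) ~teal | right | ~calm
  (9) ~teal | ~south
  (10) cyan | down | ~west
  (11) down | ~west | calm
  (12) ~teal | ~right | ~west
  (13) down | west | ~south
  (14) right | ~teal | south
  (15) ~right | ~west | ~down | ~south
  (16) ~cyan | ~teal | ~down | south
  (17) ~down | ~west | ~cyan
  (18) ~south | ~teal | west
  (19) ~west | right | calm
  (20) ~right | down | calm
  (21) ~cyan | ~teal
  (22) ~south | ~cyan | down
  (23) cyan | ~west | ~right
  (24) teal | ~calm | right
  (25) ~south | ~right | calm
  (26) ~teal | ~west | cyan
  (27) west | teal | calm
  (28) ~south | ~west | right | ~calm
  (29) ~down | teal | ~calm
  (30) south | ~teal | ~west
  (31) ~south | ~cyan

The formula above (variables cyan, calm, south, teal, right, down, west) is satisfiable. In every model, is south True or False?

False

Suppose south = 1.
(~down) alone gives down = 0.
(teal) alone gives teal = 1.
Now (~teal) is unsatisfied and unit — conflict.
So every satisfying assignment has south = False.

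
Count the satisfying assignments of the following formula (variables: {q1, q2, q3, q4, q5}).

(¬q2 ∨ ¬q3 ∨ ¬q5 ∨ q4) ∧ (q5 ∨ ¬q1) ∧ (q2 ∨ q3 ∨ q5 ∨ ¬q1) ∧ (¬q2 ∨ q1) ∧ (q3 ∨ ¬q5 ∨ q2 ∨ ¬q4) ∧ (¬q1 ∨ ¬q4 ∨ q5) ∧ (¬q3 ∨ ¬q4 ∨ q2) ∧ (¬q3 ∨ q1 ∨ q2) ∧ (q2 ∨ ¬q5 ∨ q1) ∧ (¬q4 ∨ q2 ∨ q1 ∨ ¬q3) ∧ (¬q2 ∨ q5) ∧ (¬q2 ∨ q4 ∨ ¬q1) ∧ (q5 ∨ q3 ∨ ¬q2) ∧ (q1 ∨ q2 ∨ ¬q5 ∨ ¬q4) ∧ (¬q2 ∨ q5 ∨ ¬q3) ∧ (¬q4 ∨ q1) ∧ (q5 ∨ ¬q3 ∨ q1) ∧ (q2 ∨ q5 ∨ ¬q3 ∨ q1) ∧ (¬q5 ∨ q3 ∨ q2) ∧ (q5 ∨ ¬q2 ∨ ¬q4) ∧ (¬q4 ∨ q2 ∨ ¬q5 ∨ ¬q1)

There are 2^5 = 32 truth assignments over (q1, q2, q3, q4, q5).
Split on q4. With q4 = True, the clauses containing q4 are satisfied and ¬q4 drops from the rest; 2 of the 2^4 = 16 assignments to the other variables satisfy what remains.
With q4 = False, by the same count on the reduced clause set, 2 assignments work.
(One model: q1=F, q2=F, q3=F, q4=F, q5=F.)
Total: 2 + 2 = 4.

4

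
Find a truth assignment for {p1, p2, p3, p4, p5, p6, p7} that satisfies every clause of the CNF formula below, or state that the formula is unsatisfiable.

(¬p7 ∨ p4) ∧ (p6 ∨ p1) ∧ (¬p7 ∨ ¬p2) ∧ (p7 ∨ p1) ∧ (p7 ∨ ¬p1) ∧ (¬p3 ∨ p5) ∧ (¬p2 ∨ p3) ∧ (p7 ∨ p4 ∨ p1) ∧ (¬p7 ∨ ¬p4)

Try p7 = False.
(p1) alone gives p1 = True.
But (¬p1) is also a unit clause — contradiction.
So p7 must be the other value — set p7 = True.
(p4) alone gives p4 = True.
But (¬p4) is also a unit clause — contradiction.
Both values of p7 lead to a conflict.

UNSATISFIABLE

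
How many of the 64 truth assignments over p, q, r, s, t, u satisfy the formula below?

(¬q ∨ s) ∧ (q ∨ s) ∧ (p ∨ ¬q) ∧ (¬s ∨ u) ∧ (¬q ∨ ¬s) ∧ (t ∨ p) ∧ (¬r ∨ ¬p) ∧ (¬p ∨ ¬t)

3

There are 2^6 = 64 truth assignments over (p, q, r, s, t, u).
Split on t. With t = True, the clauses containing t are satisfied and ¬t drops from the rest; 2 of the 2^5 = 32 assignments to the other variables satisfy what remains.
With t = False, by the same count on the reduced clause set, 1 assignment works.
Total: 2 + 1 = 3.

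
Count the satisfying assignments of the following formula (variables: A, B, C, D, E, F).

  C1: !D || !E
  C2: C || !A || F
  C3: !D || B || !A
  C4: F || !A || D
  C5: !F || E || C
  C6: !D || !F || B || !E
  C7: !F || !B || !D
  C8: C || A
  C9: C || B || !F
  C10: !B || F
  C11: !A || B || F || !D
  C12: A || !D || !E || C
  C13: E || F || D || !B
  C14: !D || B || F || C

13

There are 2^6 = 64 truth assignments over (A, B, C, D, E, F).
Split on A. With A = true, the clauses containing A are satisfied and !A drops from the rest; 5 of the 2^5 = 32 assignments to the other variables satisfy what remains.
With A = false, by the same count on the reduced clause set, 8 assignments work.
(One model: A=F, B=F, C=T, D=F, E=F, F=F.)
Total: 5 + 8 = 13.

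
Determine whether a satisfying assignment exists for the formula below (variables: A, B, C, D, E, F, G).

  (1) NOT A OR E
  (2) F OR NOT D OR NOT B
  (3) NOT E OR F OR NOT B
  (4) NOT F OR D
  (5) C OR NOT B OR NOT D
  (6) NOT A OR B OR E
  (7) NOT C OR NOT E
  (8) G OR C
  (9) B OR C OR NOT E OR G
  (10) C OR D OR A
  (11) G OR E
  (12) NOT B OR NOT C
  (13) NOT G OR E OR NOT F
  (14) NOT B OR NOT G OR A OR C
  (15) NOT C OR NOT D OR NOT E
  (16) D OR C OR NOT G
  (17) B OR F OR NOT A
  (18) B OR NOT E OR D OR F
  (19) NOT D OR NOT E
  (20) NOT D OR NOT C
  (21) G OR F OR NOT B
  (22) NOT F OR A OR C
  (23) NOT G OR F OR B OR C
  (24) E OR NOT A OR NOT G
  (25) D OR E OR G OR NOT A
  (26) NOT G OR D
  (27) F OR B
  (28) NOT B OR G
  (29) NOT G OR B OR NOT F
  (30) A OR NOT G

Unsatisfiable

Case A = false:
From the singleton clause (NOT G), G = false.
From the singleton clause (C), C = true.
From the singleton clause (NOT E), E = false.
That conflicts with the unit clause (E).
So A must be the other value — set A = true.
From the singleton clause (E), E = true.
From the singleton clause (NOT C), C = false.
From the singleton clause (G), G = true.
From the singleton clause (D), D = true.
That conflicts with the unit clause (NOT D).
Both values of A lead to a conflict.
No assignment satisfies every clause.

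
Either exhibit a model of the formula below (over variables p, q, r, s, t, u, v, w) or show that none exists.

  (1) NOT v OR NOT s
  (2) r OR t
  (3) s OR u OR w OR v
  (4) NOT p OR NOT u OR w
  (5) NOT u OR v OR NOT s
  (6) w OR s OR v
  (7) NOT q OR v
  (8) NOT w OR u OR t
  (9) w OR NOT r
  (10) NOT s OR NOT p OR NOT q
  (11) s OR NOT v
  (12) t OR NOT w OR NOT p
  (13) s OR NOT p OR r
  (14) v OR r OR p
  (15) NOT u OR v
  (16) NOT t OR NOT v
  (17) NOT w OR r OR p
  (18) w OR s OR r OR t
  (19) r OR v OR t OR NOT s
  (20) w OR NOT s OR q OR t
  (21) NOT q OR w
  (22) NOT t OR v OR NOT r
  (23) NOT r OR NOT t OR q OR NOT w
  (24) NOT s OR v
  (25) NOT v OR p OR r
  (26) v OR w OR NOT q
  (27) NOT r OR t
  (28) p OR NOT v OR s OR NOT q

Branch on v: set v = false.
(NOT q) alone gives q = false.
(NOT u) alone gives u = false.
(NOT s) alone gives s = false.
(w) alone gives w = true.
(t) alone gives t = true.
(NOT r) alone gives r = false.
(NOT p) alone gives p = false.
That conflicts with the unit clause (p).
Undo v and try v = true.
(NOT s) alone gives s = false.
That conflicts with the unit clause (s).
Neither v = true nor v = false works.

UNSATISFIABLE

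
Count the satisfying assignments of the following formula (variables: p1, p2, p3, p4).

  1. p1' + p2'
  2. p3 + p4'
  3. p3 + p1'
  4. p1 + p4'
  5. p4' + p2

There are 2^4 = 16 truth assignments over (p1, p2, p3, p4).
Check each against the 5 clauses (columns in the order p1, p2, p3, p4):
  F F F F  ✓ satisfies all
  F F F T  ✗ fails (p3 + p4')
  F F T F  ✓ satisfies all
  F F T T  ✗ fails (p1 + p4')
  F T F F  ✓ satisfies all
  F T F T  ✗ fails (p3 + p4')
  F T T F  ✓ satisfies all
  F T T T  ✗ fails (p1 + p4')
  T F F F  ✗ fails (p3 + p1')
  T F F T  ✗ fails (p3 + p4')
  T F T F  ✓ satisfies all
  T F T T  ✗ fails (p4' + p2)
  T T F F  ✗ fails (p1' + p2')
  T T F T  ✗ fails (p1' + p2')
  T T T F  ✗ fails (p1' + p2')
  T T T T  ✗ fails (p1' + p2')
5 of the 16 rows are models.

5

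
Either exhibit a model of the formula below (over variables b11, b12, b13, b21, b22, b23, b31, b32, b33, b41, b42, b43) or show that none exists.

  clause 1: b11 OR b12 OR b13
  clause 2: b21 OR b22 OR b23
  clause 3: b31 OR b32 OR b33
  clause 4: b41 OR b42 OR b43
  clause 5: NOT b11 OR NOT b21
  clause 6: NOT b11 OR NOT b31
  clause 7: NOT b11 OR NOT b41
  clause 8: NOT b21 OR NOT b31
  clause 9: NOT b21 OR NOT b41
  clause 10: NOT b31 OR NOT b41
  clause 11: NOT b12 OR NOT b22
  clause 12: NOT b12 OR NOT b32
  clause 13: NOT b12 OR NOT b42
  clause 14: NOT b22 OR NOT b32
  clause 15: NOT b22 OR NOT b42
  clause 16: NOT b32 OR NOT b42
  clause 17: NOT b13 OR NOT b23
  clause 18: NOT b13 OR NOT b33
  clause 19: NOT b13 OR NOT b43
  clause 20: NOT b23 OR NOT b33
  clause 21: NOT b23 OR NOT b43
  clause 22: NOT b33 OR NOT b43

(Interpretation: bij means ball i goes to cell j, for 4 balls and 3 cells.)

UNSATISFIABLE

Try b11 = false.
Try b12 = true.
(NOT b22) alone gives b22 = false.
(NOT b32) alone gives b32 = false.
(NOT b42) alone gives b42 = false.
Try b21 = true.
(NOT b31) alone gives b31 = false.
(b33) alone gives b33 = true.
(NOT b41) alone gives b41 = false.
(b43) alone gives b43 = true.
But (NOT b43) is also a unit clause — contradiction.
That branch fails; take b21 = false instead.
(b23) alone gives b23 = true.
(NOT b13) alone gives b13 = false.
(NOT b33) alone gives b33 = false.
(b31) alone gives b31 = true.
(NOT b41) alone gives b41 = false.
(b43) alone gives b43 = true.
But (NOT b43) is also a unit clause — contradiction.
Either choice for b21 ends in contradiction.
That branch fails; take b12 = false instead.
(b13) alone gives b13 = true.
(NOT b23) alone gives b23 = false.
(NOT b33) alone gives b33 = false.
(NOT b43) alone gives b43 = false.
Try b21 = true.
(NOT b31) alone gives b31 = false.
(b32) alone gives b32 = true.
(NOT b41) alone gives b41 = false.
(b42) alone gives b42 = true.
But (NOT b42) is also a unit clause — contradiction.
That branch fails; take b21 = false instead.
(b22) alone gives b22 = true.
(NOT b32) alone gives b32 = false.
(b31) alone gives b31 = true.
(NOT b41) alone gives b41 = false.
(b42) alone gives b42 = true.
But (NOT b42) is also a unit clause — contradiction.
Either choice for b21 ends in contradiction.
Either choice for b12 ends in contradiction.
That branch fails; take b11 = true instead.
(NOT b21) alone gives b21 = false.
(NOT b31) alone gives b31 = false.
(NOT b41) alone gives b41 = false.
Try b22 = true.
(NOT b12) alone gives b12 = false.
(NOT b32) alone gives b32 = false.
(b33) alone gives b33 = true.
(NOT b42) alone gives b42 = false.
(b43) alone gives b43 = true.
But (NOT b43) is also a unit clause — contradiction.
That branch fails; take b22 = false instead.
(b23) alone gives b23 = true.
(NOT b13) alone gives b13 = false.
(NOT b33) alone gives b33 = false.
(b32) alone gives b32 = true.
(NOT b12) alone gives b12 = false.
(NOT b42) alone gives b42 = false.
(b43) alone gives b43 = true.
But (NOT b43) is also a unit clause — contradiction.
Either choice for b22 ends in contradiction.
Either choice for b11 ends in contradiction.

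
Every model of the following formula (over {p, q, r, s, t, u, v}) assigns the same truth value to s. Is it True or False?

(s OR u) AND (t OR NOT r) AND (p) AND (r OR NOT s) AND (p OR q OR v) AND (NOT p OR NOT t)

Suppose s = true.
The clause (p) is unit, so p = true.
The clause (r) is unit, so r = true.
The clause (t) is unit, so t = true.
Now (NOT t) is unsatisfied and unit — conflict.
So every satisfying assignment has s = False.

False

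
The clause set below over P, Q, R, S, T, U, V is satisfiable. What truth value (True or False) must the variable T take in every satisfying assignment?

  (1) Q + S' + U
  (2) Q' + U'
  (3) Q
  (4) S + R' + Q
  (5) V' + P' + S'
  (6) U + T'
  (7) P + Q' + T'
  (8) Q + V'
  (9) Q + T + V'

Suppose T = 1.
The clause (Q) is unit, so Q = 1.
The clause (U') is unit, so U = 0.
That conflicts with the unit clause (U).
So every satisfying assignment has T = False.

False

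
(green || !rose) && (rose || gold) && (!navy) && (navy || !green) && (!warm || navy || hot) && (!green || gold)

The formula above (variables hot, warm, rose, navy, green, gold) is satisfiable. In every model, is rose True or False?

False

Suppose rose = true.
The clause (green) is unit, so green = true.
The clause (!navy) is unit, so navy = false.
That conflicts with the unit clause (navy).
So every satisfying assignment has rose = False.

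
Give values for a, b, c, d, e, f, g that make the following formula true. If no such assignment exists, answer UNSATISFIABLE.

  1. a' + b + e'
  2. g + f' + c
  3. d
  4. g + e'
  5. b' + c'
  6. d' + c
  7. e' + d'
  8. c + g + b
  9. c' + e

Unit clause (d) forces d = 1.
Unit clause (c) forces c = 1.
Unit clause (b') forces b = 0.
Unit clause (e') forces e = 0.
Now (e) is unsatisfied and unit — conflict.

UNSATISFIABLE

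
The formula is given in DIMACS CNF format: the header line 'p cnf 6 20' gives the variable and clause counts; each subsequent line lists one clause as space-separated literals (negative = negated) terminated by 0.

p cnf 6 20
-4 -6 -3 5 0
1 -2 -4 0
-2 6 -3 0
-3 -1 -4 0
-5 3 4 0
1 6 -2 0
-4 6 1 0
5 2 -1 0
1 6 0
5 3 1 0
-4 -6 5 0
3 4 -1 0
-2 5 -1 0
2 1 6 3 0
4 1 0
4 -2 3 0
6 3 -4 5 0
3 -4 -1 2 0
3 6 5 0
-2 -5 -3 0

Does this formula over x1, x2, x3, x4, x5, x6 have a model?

Suppose x1 = False.
From the singleton clause (x6), x6 = True.
From the singleton clause (x4), x4 = True.
From the singleton clause (¬x2), x2 = False.
From the singleton clause (x5), x5 = True.
All clauses hold; x3 can take either value.
A satisfying assignment: x1=False,  x2=False,  x3=True,  x4=True,  x5=True,  x6=True.

Yes, satisfiable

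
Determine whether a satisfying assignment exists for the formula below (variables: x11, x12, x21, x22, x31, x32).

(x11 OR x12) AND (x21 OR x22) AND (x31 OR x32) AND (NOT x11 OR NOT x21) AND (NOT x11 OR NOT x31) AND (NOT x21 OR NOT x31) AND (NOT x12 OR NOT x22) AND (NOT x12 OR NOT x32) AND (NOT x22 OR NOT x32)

Try x11 = true.
(NOT x21) alone gives x21 = false.
(x22) alone gives x22 = true.
(NOT x31) alone gives x31 = false.
(x32) alone gives x32 = true.
Now (NOT x32) is unsatisfied and unit — conflict.
Undo x11 and try x11 = false.
(x12) alone gives x12 = true.
(NOT x22) alone gives x22 = false.
(x21) alone gives x21 = true.
(NOT x31) alone gives x31 = false.
(x32) alone gives x32 = true.
Now (NOT x32) is unsatisfied and unit — conflict.
Either choice for x11 ends in contradiction.
No assignment satisfies every clause.

Unsatisfiable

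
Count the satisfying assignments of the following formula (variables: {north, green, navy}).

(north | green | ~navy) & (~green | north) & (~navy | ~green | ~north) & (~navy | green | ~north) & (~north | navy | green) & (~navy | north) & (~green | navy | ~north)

1

There are 2^3 = 8 truth assignments over (north, green, navy).
Check each against the 7 clauses (columns in the order north, green, navy):
  F F F  ✓ satisfies all
  F F T  ✗ fails (north | green | ~navy)
  F T F  ✗ fails (~green | north)
  F T T  ✗ fails (~green | north)
  T F F  ✗ fails (~north | navy | green)
  T F T  ✗ fails (~navy | green | ~north)
  T T F  ✗ fails (~green | navy | ~north)
  T T T  ✗ fails (~navy | ~green | ~north)
1 of the 8 rows is a model.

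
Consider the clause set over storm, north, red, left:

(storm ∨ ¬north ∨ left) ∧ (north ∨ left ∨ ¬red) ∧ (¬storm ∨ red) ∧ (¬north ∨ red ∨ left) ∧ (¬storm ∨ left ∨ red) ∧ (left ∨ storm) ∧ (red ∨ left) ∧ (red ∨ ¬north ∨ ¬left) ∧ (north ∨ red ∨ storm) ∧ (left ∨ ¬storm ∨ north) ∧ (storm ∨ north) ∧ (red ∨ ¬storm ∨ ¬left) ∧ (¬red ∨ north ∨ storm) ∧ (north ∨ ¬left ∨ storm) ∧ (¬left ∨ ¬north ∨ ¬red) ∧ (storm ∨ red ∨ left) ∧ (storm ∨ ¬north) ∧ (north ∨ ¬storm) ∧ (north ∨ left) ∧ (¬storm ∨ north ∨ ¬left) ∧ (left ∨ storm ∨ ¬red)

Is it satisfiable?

Branch on storm: set storm = True.
From the singleton clause (red), red = True.
From the singleton clause (north), north = True.
From the singleton clause (¬left), left = False.
All clauses are satisfied.
A satisfying assignment: storm: True,  north: True,  red: True,  left: False.

Yes, satisfiable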